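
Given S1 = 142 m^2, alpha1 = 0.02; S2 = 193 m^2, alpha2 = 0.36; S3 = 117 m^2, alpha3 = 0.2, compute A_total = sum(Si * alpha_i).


142 * 0.02 = 2.84
193 * 0.36 = 69.48
117 * 0.2 = 23.4
A_total = 2.84 + 69.48 + 23.4 = 95.72 m^2


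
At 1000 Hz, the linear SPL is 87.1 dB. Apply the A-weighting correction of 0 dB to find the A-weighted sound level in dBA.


A-weighting table: 1000 Hz -> 0 dB correction
SPL_A = SPL + correction = 87.1 + (0) = 87.1 dBA


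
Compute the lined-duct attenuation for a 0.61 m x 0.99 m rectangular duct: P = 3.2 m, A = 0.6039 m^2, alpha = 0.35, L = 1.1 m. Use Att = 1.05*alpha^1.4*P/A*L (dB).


alpha^1.4 = 0.35^1.4 = 0.229983
Attenuation rate = 1.05 * alpha^1.4 * P / A
= 1.05 * 0.229983 * 3.2 / 0.6039 = 1.27959 dB/m
Total Att = 1.27959 * 1.1 = 1.4075 dB


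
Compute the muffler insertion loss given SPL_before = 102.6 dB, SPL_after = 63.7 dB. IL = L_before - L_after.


Insertion loss = SPL without muffler - SPL with muffler
IL = 102.6 - 63.7 = 38.9 dB


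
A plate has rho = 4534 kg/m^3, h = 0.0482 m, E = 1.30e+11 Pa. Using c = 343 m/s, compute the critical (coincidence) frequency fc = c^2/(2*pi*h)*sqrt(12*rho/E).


12*rho/E = 12*4534/1.30e+11 = 4.18523e-07
sqrt(12*rho/E) = sqrt(4.18523e-07) = 0.000646934
c^2/(2*pi*h) = 343^2/(2*pi*0.0482) = 388473
fc = 388473 * 0.000646934 = 251.32 Hz


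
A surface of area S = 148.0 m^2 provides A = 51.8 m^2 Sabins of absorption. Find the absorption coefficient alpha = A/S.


Absorption coefficient = absorbed power / incident power
alpha = A / S = 51.8 / 148.0 = 0.35


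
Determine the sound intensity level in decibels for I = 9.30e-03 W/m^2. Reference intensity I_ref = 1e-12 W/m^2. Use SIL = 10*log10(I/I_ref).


I / I_ref = 9.30e-03 / 1e-12 = 9.3e+09
SIL = 10 * log10(9.3e+09) = 99.685 dB


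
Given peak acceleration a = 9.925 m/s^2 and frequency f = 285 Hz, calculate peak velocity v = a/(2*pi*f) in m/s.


omega = 2*pi*f = 2*pi*285 = 1790.71 rad/s
v = a / omega = 9.925 / 1790.71 = 0.0055425 m/s


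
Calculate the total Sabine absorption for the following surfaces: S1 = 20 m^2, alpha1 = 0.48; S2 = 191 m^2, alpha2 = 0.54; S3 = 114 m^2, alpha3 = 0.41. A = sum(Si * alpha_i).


20 * 0.48 = 9.6
191 * 0.54 = 103.14
114 * 0.41 = 46.74
A_total = 9.6 + 103.14 + 46.74 = 159.48 m^2


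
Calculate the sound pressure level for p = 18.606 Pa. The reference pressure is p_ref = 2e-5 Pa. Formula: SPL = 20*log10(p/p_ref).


p / p_ref = 18.606 / 2e-5 = 930300
SPL = 20 * log10(930300) = 119.37 dB


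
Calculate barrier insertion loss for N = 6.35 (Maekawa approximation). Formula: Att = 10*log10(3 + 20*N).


3 + 20*N = 3 + 20*6.35 = 130
Att = 10*log10(130) = 21.139 dB


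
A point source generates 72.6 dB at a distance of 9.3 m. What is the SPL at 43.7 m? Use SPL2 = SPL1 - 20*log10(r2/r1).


r2/r1 = 43.7/9.3 = 4.69892
Correction = 20*log10(4.69892) = 13.44 dB
SPL2 = 72.6 - 13.44 = 59.16 dB


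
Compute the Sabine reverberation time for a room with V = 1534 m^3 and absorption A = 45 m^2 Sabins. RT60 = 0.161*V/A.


RT60 = 0.161 * 1534 / 45 = 5.4883 s


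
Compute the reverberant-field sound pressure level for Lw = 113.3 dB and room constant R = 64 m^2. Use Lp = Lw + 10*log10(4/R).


4/R = 4/64 = 0.0625
Lp = 113.3 + 10*log10(0.0625) = 101.26 dB


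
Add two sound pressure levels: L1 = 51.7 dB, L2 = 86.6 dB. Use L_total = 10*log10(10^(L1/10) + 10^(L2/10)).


10^(51.7/10) = 147911
10^(86.6/10) = 4.57088e+08
Sum = 147911 + 4.57088e+08 = 4.57236e+08
L_total = 10*log10(4.57236e+08) = 86.601 dB


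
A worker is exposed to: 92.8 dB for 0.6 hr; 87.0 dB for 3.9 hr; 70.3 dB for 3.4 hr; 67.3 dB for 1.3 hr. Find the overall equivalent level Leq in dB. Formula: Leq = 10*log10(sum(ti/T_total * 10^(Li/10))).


T_total = 0.6 + 3.9 + 3.4 + 1.3 = 9.2 hr
(0.6/9.2) * 10^(92.8/10) = 1.24269e+08
(3.9/9.2) * 10^(87.0/10) = 2.1246e+08
(3.4/9.2) * 10^(70.3/10) = 3.95996e+06
(1.3/9.2) * 10^(67.3/10) = 758849
Sum = 1.24269e+08 + 2.1246e+08 + 3.95996e+06 + 758849 = 3.41448e+08
Leq = 10*log10(3.41448e+08) = 85.333 dB


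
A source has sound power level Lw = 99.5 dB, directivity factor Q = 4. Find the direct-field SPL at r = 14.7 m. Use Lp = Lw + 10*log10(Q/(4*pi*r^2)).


4*pi*r^2 = 4*pi*14.7^2 = 2715.47 m^2
Q / (4*pi*r^2) = 4 / 2715.47 = 0.00147304
Lp = 99.5 + 10*log10(0.00147304) = 71.182 dB


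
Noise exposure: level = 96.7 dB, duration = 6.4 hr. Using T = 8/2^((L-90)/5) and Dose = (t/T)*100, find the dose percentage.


T_allowed = 8 / 2^((96.7 - 90)/5) = 3.16017 hr
Dose = 6.4 / 3.16017 * 100 = 202.52 %


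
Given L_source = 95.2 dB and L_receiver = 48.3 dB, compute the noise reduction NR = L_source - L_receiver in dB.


NR = L_source - L_receiver (difference between source and receiving room levels)
NR = 95.2 - 48.3 = 46.9 dB


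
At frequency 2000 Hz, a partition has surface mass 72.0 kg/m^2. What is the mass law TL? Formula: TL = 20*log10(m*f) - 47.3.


m * f = 72.0 * 2000 = 144000
20*log10(144000) = 103.167 dB
TL = 103.167 - 47.3 = 55.867 dB


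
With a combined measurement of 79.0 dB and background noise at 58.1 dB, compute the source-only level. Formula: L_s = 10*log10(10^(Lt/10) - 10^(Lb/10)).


10^(79.0/10) = 7.94328e+07
10^(58.1/10) = 645654
Difference = 7.94328e+07 - 645654 = 7.87871e+07
L_source = 10*log10(7.87871e+07) = 78.965 dB


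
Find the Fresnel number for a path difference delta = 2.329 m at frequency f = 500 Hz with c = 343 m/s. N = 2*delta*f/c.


N = 2*delta*f/c = 2*delta/lambda, where lambda = c/f
lambda = 343 / 500 = 0.686 m
N = 2 * 2.329 / 0.686 = 6.7901


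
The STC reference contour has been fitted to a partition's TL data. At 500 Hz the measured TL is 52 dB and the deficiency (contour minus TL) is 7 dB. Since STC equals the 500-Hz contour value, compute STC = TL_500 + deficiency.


By ASTM E413, STC = value of the fitted reference contour at 500 Hz.
Contour value at 500 Hz = TL_500 + deficiency = 52 + 7 = 59
STC = 59


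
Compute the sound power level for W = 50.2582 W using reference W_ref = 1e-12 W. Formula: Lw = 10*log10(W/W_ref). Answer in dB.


W / W_ref = 50.2582 / 1e-12 = 5.02582e+13
Lw = 10 * log10(5.02582e+13) = 137.01 dB


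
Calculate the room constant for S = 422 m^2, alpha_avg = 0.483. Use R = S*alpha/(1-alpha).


R = 422 * 0.483 / (1 - 0.483) = 394.25 m^2


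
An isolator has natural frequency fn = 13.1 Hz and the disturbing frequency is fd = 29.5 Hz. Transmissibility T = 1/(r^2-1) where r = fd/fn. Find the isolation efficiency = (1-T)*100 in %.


r = 29.5 / 13.1 = 2.25191
r^2 - 1 = 2.25191^2 - 1 = 4.0711
T = 1/4.0711 = 0.245634
Efficiency = (1 - 0.245634)*100 = 75.437 %


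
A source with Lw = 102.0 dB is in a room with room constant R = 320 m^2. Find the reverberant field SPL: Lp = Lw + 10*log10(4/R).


4/R = 4/320 = 0.0125
Lp = 102.0 + 10*log10(0.0125) = 82.969 dB


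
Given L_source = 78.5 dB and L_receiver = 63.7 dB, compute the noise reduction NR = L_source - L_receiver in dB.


NR = L_source - L_receiver (difference between source and receiving room levels)
NR = 78.5 - 63.7 = 14.8 dB


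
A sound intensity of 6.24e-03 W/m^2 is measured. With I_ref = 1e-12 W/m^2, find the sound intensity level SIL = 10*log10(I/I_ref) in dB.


I / I_ref = 6.24e-03 / 1e-12 = 6.24e+09
SIL = 10 * log10(6.24e+09) = 97.952 dB


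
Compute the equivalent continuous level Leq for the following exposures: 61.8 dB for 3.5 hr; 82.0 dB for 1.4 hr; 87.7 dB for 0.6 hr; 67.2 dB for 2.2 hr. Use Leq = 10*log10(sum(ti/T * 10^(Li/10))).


T_total = 3.5 + 1.4 + 0.6 + 2.2 = 7.7 hr
(3.5/7.7) * 10^(61.8/10) = 687982
(1.4/7.7) * 10^(82.0/10) = 2.88162e+07
(0.6/7.7) * 10^(87.7/10) = 4.58839e+07
(2.2/7.7) * 10^(67.2/10) = 1.49945e+06
Sum = 687982 + 2.88162e+07 + 4.58839e+07 + 1.49945e+06 = 7.68875e+07
Leq = 10*log10(7.68875e+07) = 78.859 dB


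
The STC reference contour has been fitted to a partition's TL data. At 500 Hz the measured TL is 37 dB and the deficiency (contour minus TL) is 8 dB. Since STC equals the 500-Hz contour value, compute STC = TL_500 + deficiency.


By ASTM E413, STC = value of the fitted reference contour at 500 Hz.
Contour value at 500 Hz = TL_500 + deficiency = 37 + 8 = 45
STC = 45


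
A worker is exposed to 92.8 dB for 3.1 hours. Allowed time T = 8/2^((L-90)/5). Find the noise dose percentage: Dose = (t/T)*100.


T_allowed = 8 / 2^((92.8 - 90)/5) = 5.42642 hr
Dose = 3.1 / 5.42642 * 100 = 57.128 %


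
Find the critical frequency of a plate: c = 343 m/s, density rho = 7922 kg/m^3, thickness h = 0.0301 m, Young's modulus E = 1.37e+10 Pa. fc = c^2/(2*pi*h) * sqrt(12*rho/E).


12*rho/E = 12*7922/1.37e+10 = 6.93898e-06
sqrt(12*rho/E) = sqrt(6.93898e-06) = 0.00263419
c^2/(2*pi*h) = 343^2/(2*pi*0.0301) = 622074
fc = 622074 * 0.00263419 = 1638.7 Hz


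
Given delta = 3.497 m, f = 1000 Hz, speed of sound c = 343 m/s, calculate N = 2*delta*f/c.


N = 2*delta*f/c = 2*delta/lambda, where lambda = c/f
lambda = 343 / 1000 = 0.343 m
N = 2 * 3.497 / 0.343 = 20.391


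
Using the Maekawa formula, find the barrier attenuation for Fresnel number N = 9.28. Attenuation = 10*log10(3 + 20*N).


3 + 20*N = 3 + 20*9.28 = 188.6
Att = 10*log10(188.6) = 22.755 dB


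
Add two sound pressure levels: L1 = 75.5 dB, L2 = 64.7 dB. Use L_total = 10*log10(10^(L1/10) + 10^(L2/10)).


10^(75.5/10) = 3.54813e+07
10^(64.7/10) = 2.95121e+06
Sum = 3.54813e+07 + 2.95121e+06 = 3.84325e+07
L_total = 10*log10(3.84325e+07) = 75.847 dB


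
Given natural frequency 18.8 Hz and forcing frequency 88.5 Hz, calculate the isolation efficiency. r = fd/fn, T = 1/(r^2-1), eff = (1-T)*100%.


r = 88.5 / 18.8 = 4.70745
r^2 - 1 = 4.70745^2 - 1 = 21.1601
T = 1/21.1601 = 0.0472588
Efficiency = (1 - 0.0472588)*100 = 95.274 %


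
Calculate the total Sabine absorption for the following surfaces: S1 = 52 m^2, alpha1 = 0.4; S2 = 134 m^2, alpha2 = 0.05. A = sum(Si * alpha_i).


52 * 0.4 = 20.8
134 * 0.05 = 6.7
A_total = 20.8 + 6.7 = 27.5 m^2


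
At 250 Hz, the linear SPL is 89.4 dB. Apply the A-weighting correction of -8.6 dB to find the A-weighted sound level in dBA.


A-weighting table: 250 Hz -> -8.6 dB correction
SPL_A = SPL + correction = 89.4 + (-8.6) = 80.8 dBA


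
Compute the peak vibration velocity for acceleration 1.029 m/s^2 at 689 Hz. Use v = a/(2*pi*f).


omega = 2*pi*f = 2*pi*689 = 4329.11 rad/s
v = a / omega = 1.029 / 4329.11 = 0.00023769 m/s


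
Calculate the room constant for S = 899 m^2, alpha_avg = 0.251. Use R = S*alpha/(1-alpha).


R = 899 * 0.251 / (1 - 0.251) = 301.27 m^2


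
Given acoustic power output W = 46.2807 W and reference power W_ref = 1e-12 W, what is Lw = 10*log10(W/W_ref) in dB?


W / W_ref = 46.2807 / 1e-12 = 4.62807e+13
Lw = 10 * log10(4.62807e+13) = 136.65 dB


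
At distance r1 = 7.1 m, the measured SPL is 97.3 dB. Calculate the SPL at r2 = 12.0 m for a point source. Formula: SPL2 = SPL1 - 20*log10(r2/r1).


r2/r1 = 12.0/7.1 = 1.69014
Correction = 20*log10(1.69014) = 4.55845 dB
SPL2 = 97.3 - 4.55845 = 92.742 dB


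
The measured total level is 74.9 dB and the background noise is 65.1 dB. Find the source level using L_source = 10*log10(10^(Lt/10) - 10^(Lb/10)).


10^(74.9/10) = 3.0903e+07
10^(65.1/10) = 3.23594e+06
Difference = 3.0903e+07 - 3.23594e+06 = 2.76671e+07
L_source = 10*log10(2.76671e+07) = 74.42 dB


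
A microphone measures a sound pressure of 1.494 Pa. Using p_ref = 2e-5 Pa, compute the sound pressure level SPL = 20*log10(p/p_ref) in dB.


p / p_ref = 1.494 / 2e-5 = 74700
SPL = 20 * log10(74700) = 97.466 dB


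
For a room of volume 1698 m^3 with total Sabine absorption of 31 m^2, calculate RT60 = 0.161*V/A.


RT60 = 0.161 * 1698 / 31 = 8.8186 s


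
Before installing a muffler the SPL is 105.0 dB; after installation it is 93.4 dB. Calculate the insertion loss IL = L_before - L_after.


Insertion loss = SPL without muffler - SPL with muffler
IL = 105.0 - 93.4 = 11.6 dB


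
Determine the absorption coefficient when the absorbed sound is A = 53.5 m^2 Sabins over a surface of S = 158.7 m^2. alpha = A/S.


Absorption coefficient = absorbed power / incident power
alpha = A / S = 53.5 / 158.7 = 0.33711


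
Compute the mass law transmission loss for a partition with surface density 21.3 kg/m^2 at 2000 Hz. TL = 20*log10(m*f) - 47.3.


m * f = 21.3 * 2000 = 42600
20*log10(42600) = 92.5882 dB
TL = 92.5882 - 47.3 = 45.288 dB


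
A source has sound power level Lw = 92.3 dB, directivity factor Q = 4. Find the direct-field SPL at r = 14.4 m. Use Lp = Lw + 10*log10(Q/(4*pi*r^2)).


4*pi*r^2 = 4*pi*14.4^2 = 2605.76 m^2
Q / (4*pi*r^2) = 4 / 2605.76 = 0.00153506
Lp = 92.3 + 10*log10(0.00153506) = 64.161 dB


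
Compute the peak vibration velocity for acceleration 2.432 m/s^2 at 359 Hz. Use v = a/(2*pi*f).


omega = 2*pi*f = 2*pi*359 = 2255.66 rad/s
v = a / omega = 2.432 / 2255.66 = 0.0010782 m/s


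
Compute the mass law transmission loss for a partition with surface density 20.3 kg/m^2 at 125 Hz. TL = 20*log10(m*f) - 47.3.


m * f = 20.3 * 125 = 2537.5
20*log10(2537.5) = 68.0881 dB
TL = 68.0881 - 47.3 = 20.788 dB


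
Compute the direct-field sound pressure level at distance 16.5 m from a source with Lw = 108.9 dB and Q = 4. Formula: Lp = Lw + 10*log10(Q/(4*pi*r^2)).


4*pi*r^2 = 4*pi*16.5^2 = 3421.19 m^2
Q / (4*pi*r^2) = 4 / 3421.19 = 0.00116918
Lp = 108.9 + 10*log10(0.00116918) = 79.579 dB


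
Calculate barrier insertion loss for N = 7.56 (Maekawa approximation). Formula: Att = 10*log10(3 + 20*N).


3 + 20*N = 3 + 20*7.56 = 154.2
Att = 10*log10(154.2) = 21.881 dB


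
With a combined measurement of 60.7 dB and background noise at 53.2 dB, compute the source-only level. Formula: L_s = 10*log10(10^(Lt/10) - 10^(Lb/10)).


10^(60.7/10) = 1.1749e+06
10^(53.2/10) = 208930
Difference = 1.1749e+06 - 208930 = 965970
L_source = 10*log10(965970) = 59.85 dB


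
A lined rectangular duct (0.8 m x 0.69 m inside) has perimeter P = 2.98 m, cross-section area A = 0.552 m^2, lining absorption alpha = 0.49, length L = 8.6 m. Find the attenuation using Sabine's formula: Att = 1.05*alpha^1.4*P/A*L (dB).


alpha^1.4 = 0.49^1.4 = 0.368362
Attenuation rate = 1.05 * alpha^1.4 * P / A
= 1.05 * 0.368362 * 2.98 / 0.552 = 2.08805 dB/m
Total Att = 2.08805 * 8.6 = 17.957 dB


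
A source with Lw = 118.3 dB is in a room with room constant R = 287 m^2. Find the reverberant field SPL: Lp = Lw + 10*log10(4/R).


4/R = 4/287 = 0.0139373
Lp = 118.3 + 10*log10(0.0139373) = 99.742 dB


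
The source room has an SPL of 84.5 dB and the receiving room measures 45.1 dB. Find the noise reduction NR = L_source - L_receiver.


NR = L_source - L_receiver (difference between source and receiving room levels)
NR = 84.5 - 45.1 = 39.4 dB


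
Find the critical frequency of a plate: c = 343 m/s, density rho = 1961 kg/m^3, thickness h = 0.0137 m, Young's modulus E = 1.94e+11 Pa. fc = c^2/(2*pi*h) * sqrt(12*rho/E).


12*rho/E = 12*1961/1.94e+11 = 1.21299e-07
sqrt(12*rho/E) = sqrt(1.21299e-07) = 0.00034828
c^2/(2*pi*h) = 343^2/(2*pi*0.0137) = 1.36675e+06
fc = 1.36675e+06 * 0.00034828 = 476.01 Hz


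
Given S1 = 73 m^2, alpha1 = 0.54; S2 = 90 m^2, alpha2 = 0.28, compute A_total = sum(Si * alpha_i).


73 * 0.54 = 39.42
90 * 0.28 = 25.2
A_total = 39.42 + 25.2 = 64.62 m^2


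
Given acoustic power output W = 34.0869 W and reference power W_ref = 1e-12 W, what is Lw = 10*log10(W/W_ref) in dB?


W / W_ref = 34.0869 / 1e-12 = 3.40869e+13
Lw = 10 * log10(3.40869e+13) = 135.33 dB


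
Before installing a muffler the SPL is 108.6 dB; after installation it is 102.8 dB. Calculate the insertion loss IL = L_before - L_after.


Insertion loss = SPL without muffler - SPL with muffler
IL = 108.6 - 102.8 = 5.8 dB


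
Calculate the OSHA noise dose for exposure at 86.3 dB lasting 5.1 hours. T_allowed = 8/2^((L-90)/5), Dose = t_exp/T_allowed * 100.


T_allowed = 8 / 2^((86.3 - 90)/5) = 13.3614 hr
Dose = 5.1 / 13.3614 * 100 = 38.17 %


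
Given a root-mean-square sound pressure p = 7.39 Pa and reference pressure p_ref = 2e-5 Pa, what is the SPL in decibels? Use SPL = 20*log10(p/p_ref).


p / p_ref = 7.39 / 2e-5 = 369500
SPL = 20 * log10(369500) = 111.35 dB


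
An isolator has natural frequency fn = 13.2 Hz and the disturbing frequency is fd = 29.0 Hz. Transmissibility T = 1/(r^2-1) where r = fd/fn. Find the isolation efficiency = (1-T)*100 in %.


r = 29.0 / 13.2 = 2.19697
r^2 - 1 = 2.19697^2 - 1 = 3.82668
T = 1/3.82668 = 0.261323
Efficiency = (1 - 0.261323)*100 = 73.868 %


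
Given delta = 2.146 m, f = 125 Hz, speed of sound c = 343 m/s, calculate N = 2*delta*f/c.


N = 2*delta*f/c = 2*delta/lambda, where lambda = c/f
lambda = 343 / 125 = 2.744 m
N = 2 * 2.146 / 2.744 = 1.5641


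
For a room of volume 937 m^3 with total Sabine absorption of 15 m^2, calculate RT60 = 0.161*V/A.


RT60 = 0.161 * 937 / 15 = 10.057 s


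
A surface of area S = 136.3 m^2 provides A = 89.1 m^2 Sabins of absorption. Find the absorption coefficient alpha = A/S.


Absorption coefficient = absorbed power / incident power
alpha = A / S = 89.1 / 136.3 = 0.65371


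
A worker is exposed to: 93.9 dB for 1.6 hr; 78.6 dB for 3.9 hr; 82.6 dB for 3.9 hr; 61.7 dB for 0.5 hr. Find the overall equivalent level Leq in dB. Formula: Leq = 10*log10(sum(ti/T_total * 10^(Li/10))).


T_total = 1.6 + 3.9 + 3.9 + 0.5 = 9.9 hr
(1.6/9.9) * 10^(93.9/10) = 3.96721e+08
(3.9/9.9) * 10^(78.6/10) = 2.85384e+07
(3.9/9.9) * 10^(82.6/10) = 7.16852e+07
(0.5/9.9) * 10^(61.7/10) = 74702.4
Sum = 3.96721e+08 + 2.85384e+07 + 7.16852e+07 + 74702.4 = 4.97019e+08
Leq = 10*log10(4.97019e+08) = 86.964 dB


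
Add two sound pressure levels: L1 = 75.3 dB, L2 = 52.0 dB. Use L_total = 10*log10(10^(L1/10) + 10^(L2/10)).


10^(75.3/10) = 3.38844e+07
10^(52.0/10) = 158489
Sum = 3.38844e+07 + 158489 = 3.40429e+07
L_total = 10*log10(3.40429e+07) = 75.32 dB


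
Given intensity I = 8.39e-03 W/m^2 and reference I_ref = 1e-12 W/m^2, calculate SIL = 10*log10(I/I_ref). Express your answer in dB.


I / I_ref = 8.39e-03 / 1e-12 = 8.39e+09
SIL = 10 * log10(8.39e+09) = 99.238 dB


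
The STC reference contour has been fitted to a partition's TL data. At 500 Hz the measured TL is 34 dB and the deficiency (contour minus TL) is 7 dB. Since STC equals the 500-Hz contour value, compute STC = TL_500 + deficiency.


By ASTM E413, STC = value of the fitted reference contour at 500 Hz.
Contour value at 500 Hz = TL_500 + deficiency = 34 + 7 = 41
STC = 41


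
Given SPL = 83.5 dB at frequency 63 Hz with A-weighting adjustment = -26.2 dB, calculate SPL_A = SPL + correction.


A-weighting table: 63 Hz -> -26.2 dB correction
SPL_A = SPL + correction = 83.5 + (-26.2) = 57.3 dBA


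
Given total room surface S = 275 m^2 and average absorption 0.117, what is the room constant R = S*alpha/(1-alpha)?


R = 275 * 0.117 / (1 - 0.117) = 36.438 m^2


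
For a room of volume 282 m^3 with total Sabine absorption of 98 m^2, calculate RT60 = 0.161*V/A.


RT60 = 0.161 * 282 / 98 = 0.46329 s


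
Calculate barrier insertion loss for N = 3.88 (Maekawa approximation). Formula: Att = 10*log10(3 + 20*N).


3 + 20*N = 3 + 20*3.88 = 80.6
Att = 10*log10(80.6) = 19.063 dB


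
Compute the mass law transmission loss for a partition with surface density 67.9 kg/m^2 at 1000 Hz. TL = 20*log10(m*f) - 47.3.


m * f = 67.9 * 1000 = 67900
20*log10(67900) = 96.6374 dB
TL = 96.6374 - 47.3 = 49.337 dB


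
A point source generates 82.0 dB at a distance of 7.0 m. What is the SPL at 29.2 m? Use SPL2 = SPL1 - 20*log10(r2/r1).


r2/r1 = 29.2/7.0 = 4.17143
Correction = 20*log10(4.17143) = 12.4057 dB
SPL2 = 82.0 - 12.4057 = 69.594 dB


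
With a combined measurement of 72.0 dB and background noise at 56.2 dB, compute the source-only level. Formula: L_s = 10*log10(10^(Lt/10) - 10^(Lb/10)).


10^(72.0/10) = 1.58489e+07
10^(56.2/10) = 416869
Difference = 1.58489e+07 - 416869 = 1.5432e+07
L_source = 10*log10(1.5432e+07) = 71.884 dB


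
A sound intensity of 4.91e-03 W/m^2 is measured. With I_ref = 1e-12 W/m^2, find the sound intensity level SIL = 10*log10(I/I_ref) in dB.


I / I_ref = 4.91e-03 / 1e-12 = 4.91e+09
SIL = 10 * log10(4.91e+09) = 96.911 dB


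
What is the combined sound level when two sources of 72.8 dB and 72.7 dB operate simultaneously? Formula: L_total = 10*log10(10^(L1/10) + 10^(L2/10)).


10^(72.8/10) = 1.90546e+07
10^(72.7/10) = 1.86209e+07
Sum = 1.90546e+07 + 1.86209e+07 = 3.76755e+07
L_total = 10*log10(3.76755e+07) = 75.761 dB


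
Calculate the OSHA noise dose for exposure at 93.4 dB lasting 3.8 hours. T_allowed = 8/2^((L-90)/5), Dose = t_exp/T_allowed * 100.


T_allowed = 8 / 2^((93.4 - 90)/5) = 4.99332 hr
Dose = 3.8 / 4.99332 * 100 = 76.102 %


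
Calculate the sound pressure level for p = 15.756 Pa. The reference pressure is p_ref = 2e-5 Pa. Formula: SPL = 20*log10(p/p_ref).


p / p_ref = 15.756 / 2e-5 = 787800
SPL = 20 * log10(787800) = 117.93 dB


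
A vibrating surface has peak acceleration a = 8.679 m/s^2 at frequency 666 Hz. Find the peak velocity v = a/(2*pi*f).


omega = 2*pi*f = 2*pi*666 = 4184.6 rad/s
v = a / omega = 8.679 / 4184.6 = 0.002074 m/s


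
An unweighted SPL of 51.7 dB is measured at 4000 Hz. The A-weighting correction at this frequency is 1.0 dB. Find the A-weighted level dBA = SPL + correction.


A-weighting table: 4000 Hz -> 1.0 dB correction
SPL_A = SPL + correction = 51.7 + (1.0) = 52.7 dBA


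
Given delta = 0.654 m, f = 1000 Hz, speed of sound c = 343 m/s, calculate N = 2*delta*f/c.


N = 2*delta*f/c = 2*delta/lambda, where lambda = c/f
lambda = 343 / 1000 = 0.343 m
N = 2 * 0.654 / 0.343 = 3.8134


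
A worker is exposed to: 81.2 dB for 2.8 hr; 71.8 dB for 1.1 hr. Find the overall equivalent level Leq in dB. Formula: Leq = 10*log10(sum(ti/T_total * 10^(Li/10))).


T_total = 2.8 + 1.1 = 3.9 hr
(2.8/3.9) * 10^(81.2/10) = 9.46441e+07
(1.1/3.9) * 10^(71.8/10) = 4.26902e+06
Sum = 9.46441e+07 + 4.26902e+06 = 9.89131e+07
Leq = 10*log10(9.89131e+07) = 79.953 dB


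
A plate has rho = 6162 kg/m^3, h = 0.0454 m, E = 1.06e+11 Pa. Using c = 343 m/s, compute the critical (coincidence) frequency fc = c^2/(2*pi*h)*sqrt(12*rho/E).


12*rho/E = 12*6162/1.06e+11 = 6.97585e-07
sqrt(12*rho/E) = sqrt(6.97585e-07) = 0.000835216
c^2/(2*pi*h) = 343^2/(2*pi*0.0454) = 412432
fc = 412432 * 0.000835216 = 344.47 Hz


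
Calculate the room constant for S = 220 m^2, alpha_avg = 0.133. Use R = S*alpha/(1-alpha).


R = 220 * 0.133 / (1 - 0.133) = 33.749 m^2


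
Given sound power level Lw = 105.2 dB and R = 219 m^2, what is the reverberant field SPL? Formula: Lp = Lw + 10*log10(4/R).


4/R = 4/219 = 0.0182648
Lp = 105.2 + 10*log10(0.0182648) = 87.816 dB


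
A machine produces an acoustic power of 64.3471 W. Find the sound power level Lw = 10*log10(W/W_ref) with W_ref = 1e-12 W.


W / W_ref = 64.3471 / 1e-12 = 6.43471e+13
Lw = 10 * log10(6.43471e+13) = 138.09 dB


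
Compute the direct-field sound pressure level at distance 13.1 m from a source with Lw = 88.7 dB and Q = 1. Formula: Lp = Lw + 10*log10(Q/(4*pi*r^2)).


4*pi*r^2 = 4*pi*13.1^2 = 2156.51 m^2
Q / (4*pi*r^2) = 1 / 2156.51 = 0.000463712
Lp = 88.7 + 10*log10(0.000463712) = 55.362 dB


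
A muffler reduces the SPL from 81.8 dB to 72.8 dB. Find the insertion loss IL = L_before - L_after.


Insertion loss = SPL without muffler - SPL with muffler
IL = 81.8 - 72.8 = 9 dB


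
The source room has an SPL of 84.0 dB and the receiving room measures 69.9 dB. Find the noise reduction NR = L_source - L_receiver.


NR = L_source - L_receiver (difference between source and receiving room levels)
NR = 84.0 - 69.9 = 14.1 dB


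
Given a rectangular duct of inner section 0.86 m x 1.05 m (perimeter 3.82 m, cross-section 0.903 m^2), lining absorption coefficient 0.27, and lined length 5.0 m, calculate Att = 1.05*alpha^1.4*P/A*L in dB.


alpha^1.4 = 0.27^1.4 = 0.159922
Attenuation rate = 1.05 * alpha^1.4 * P / A
= 1.05 * 0.159922 * 3.82 / 0.903 = 0.710351 dB/m
Total Att = 0.710351 * 5.0 = 3.5518 dB


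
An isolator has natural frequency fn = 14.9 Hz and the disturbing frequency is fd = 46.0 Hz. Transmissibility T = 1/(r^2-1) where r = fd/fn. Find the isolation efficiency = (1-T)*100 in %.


r = 46.0 / 14.9 = 3.08725
r^2 - 1 = 3.08725^2 - 1 = 8.53111
T = 1/8.53111 = 0.117218
Efficiency = (1 - 0.117218)*100 = 88.278 %


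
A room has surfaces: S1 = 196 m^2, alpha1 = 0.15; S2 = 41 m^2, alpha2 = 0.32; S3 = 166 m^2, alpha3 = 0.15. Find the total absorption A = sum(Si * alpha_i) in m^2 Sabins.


196 * 0.15 = 29.4
41 * 0.32 = 13.12
166 * 0.15 = 24.9
A_total = 29.4 + 13.12 + 24.9 = 67.42 m^2


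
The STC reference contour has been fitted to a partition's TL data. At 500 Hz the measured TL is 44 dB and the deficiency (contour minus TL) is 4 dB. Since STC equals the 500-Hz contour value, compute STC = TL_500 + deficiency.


By ASTM E413, STC = value of the fitted reference contour at 500 Hz.
Contour value at 500 Hz = TL_500 + deficiency = 44 + 4 = 48
STC = 48


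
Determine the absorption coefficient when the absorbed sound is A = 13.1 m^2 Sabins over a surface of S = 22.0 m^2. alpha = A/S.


Absorption coefficient = absorbed power / incident power
alpha = A / S = 13.1 / 22.0 = 0.59545


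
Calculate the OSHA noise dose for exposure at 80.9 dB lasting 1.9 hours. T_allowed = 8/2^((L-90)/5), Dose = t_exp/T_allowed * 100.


T_allowed = 8 / 2^((80.9 - 90)/5) = 28.2465 hr
Dose = 1.9 / 28.2465 * 100 = 6.7265 %


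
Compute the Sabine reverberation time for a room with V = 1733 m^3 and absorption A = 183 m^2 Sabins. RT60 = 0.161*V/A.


RT60 = 0.161 * 1733 / 183 = 1.5247 s


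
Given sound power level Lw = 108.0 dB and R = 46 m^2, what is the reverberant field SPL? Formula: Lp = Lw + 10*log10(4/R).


4/R = 4/46 = 0.0869565
Lp = 108.0 + 10*log10(0.0869565) = 97.393 dB


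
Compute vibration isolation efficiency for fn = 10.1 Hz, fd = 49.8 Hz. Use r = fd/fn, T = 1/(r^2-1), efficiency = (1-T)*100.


r = 49.8 / 10.1 = 4.93069
r^2 - 1 = 4.93069^2 - 1 = 23.3117
T = 1/23.3117 = 0.0428969
Efficiency = (1 - 0.0428969)*100 = 95.71 %


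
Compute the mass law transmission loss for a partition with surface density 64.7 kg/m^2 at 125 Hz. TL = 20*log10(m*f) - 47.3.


m * f = 64.7 * 125 = 8087.5
20*log10(8087.5) = 78.1563 dB
TL = 78.1563 - 47.3 = 30.856 dB


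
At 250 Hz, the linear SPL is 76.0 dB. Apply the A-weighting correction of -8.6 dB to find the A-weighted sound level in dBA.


A-weighting table: 250 Hz -> -8.6 dB correction
SPL_A = SPL + correction = 76.0 + (-8.6) = 67.4 dBA


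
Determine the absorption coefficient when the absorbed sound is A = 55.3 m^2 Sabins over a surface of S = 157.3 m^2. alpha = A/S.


Absorption coefficient = absorbed power / incident power
alpha = A / S = 55.3 / 157.3 = 0.35156


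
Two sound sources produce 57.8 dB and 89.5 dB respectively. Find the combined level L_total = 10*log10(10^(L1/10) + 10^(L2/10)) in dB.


10^(57.8/10) = 602560
10^(89.5/10) = 8.91251e+08
Sum = 602560 + 8.91251e+08 = 8.91854e+08
L_total = 10*log10(8.91854e+08) = 89.503 dB


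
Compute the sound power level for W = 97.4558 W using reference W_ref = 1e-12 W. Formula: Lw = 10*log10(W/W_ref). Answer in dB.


W / W_ref = 97.4558 / 1e-12 = 9.74558e+13
Lw = 10 * log10(9.74558e+13) = 139.89 dB


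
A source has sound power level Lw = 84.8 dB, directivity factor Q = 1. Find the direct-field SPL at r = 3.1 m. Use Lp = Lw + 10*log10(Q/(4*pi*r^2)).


4*pi*r^2 = 4*pi*3.1^2 = 120.763 m^2
Q / (4*pi*r^2) = 1 / 120.763 = 0.00828068
Lp = 84.8 + 10*log10(0.00828068) = 63.981 dB


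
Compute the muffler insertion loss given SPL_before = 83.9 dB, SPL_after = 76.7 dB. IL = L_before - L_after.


Insertion loss = SPL without muffler - SPL with muffler
IL = 83.9 - 76.7 = 7.2 dB


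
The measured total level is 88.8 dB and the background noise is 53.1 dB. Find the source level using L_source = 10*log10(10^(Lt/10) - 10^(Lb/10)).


10^(88.8/10) = 7.58578e+08
10^(53.1/10) = 204174
Difference = 7.58578e+08 - 204174 = 7.58374e+08
L_source = 10*log10(7.58374e+08) = 88.799 dB


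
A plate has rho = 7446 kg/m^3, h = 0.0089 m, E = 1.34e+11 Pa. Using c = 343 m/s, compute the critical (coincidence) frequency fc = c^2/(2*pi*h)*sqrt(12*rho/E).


12*rho/E = 12*7446/1.34e+11 = 6.66806e-07
sqrt(12*rho/E) = sqrt(6.66806e-07) = 0.000816582
c^2/(2*pi*h) = 343^2/(2*pi*0.0089) = 2.10387e+06
fc = 2.10387e+06 * 0.000816582 = 1718 Hz


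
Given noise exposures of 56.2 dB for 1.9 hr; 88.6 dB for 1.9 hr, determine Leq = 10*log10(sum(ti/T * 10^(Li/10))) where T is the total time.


T_total = 1.9 + 1.9 = 3.8 hr
(1.9/3.8) * 10^(56.2/10) = 208435
(1.9/3.8) * 10^(88.6/10) = 3.62218e+08
Sum = 208435 + 3.62218e+08 = 3.62426e+08
Leq = 10*log10(3.62426e+08) = 85.592 dB


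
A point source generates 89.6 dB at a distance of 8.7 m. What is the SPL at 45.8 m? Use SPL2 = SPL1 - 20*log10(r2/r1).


r2/r1 = 45.8/8.7 = 5.26437
Correction = 20*log10(5.26437) = 14.4269 dB
SPL2 = 89.6 - 14.4269 = 75.173 dB


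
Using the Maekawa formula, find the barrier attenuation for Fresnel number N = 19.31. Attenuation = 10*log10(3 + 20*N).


3 + 20*N = 3 + 20*19.31 = 389.2
Att = 10*log10(389.2) = 25.902 dB


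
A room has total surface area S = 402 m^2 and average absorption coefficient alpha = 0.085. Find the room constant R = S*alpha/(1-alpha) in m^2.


R = 402 * 0.085 / (1 - 0.085) = 37.344 m^2


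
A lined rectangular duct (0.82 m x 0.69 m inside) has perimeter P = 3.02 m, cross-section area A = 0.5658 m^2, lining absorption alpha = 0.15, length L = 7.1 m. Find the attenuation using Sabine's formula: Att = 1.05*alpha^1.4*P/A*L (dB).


alpha^1.4 = 0.15^1.4 = 0.0702308
Attenuation rate = 1.05 * alpha^1.4 * P / A
= 1.05 * 0.0702308 * 3.02 / 0.5658 = 0.393605 dB/m
Total Att = 0.393605 * 7.1 = 2.7946 dB


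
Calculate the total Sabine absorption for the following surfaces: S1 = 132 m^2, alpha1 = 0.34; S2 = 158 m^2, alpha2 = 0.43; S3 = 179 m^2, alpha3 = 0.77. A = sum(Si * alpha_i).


132 * 0.34 = 44.88
158 * 0.43 = 67.94
179 * 0.77 = 137.83
A_total = 44.88 + 67.94 + 137.83 = 250.65 m^2


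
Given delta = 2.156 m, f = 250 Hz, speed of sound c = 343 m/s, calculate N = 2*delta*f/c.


N = 2*delta*f/c = 2*delta/lambda, where lambda = c/f
lambda = 343 / 250 = 1.372 m
N = 2 * 2.156 / 1.372 = 3.1429


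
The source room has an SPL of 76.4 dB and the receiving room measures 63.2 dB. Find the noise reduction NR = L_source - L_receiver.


NR = L_source - L_receiver (difference between source and receiving room levels)
NR = 76.4 - 63.2 = 13.2 dB


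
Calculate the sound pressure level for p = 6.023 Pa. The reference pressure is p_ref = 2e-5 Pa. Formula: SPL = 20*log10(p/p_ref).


p / p_ref = 6.023 / 2e-5 = 301150
SPL = 20 * log10(301150) = 109.58 dB


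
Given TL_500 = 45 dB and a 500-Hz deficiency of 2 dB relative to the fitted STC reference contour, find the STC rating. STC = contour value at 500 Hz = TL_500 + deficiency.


By ASTM E413, STC = value of the fitted reference contour at 500 Hz.
Contour value at 500 Hz = TL_500 + deficiency = 45 + 2 = 47
STC = 47


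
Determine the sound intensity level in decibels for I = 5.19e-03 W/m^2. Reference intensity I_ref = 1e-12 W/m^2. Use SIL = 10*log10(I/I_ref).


I / I_ref = 5.19e-03 / 1e-12 = 5.19e+09
SIL = 10 * log10(5.19e+09) = 97.152 dB


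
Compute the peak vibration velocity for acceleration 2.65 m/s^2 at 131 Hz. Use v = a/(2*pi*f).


omega = 2*pi*f = 2*pi*131 = 823.097 rad/s
v = a / omega = 2.65 / 823.097 = 0.0032195 m/s


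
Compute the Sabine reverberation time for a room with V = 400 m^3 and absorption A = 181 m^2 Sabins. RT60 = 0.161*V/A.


RT60 = 0.161 * 400 / 181 = 0.3558 s


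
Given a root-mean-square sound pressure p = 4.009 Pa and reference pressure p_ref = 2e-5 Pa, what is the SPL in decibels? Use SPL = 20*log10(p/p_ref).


p / p_ref = 4.009 / 2e-5 = 200450
SPL = 20 * log10(200450) = 106.04 dB


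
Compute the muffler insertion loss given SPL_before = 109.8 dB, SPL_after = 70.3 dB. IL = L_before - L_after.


Insertion loss = SPL without muffler - SPL with muffler
IL = 109.8 - 70.3 = 39.5 dB


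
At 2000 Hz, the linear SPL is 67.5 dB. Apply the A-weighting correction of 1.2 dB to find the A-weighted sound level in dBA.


A-weighting table: 2000 Hz -> 1.2 dB correction
SPL_A = SPL + correction = 67.5 + (1.2) = 68.7 dBA


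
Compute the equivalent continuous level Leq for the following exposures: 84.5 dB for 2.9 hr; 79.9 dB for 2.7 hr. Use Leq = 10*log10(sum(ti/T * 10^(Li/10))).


T_total = 2.9 + 2.7 = 5.6 hr
(2.9/5.6) * 10^(84.5/10) = 1.45952e+08
(2.7/5.6) * 10^(79.9/10) = 4.71168e+07
Sum = 1.45952e+08 + 4.71168e+07 = 1.93069e+08
Leq = 10*log10(1.93069e+08) = 82.857 dB


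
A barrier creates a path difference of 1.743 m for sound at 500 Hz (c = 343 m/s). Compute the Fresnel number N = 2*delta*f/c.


N = 2*delta*f/c = 2*delta/lambda, where lambda = c/f
lambda = 343 / 500 = 0.686 m
N = 2 * 1.743 / 0.686 = 5.0816


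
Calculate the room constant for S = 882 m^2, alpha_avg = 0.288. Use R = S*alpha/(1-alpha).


R = 882 * 0.288 / (1 - 0.288) = 356.76 m^2


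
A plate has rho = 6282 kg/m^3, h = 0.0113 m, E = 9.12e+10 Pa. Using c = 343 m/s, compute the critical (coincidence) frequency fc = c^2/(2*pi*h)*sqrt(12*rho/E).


12*rho/E = 12*6282/9.12e+10 = 8.26579e-07
sqrt(12*rho/E) = sqrt(8.26579e-07) = 0.000909164
c^2/(2*pi*h) = 343^2/(2*pi*0.0113) = 1.65703e+06
fc = 1.65703e+06 * 0.000909164 = 1506.5 Hz


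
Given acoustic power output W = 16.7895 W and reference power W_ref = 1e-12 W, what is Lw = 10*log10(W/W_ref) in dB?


W / W_ref = 16.7895 / 1e-12 = 1.67895e+13
Lw = 10 * log10(1.67895e+13) = 132.25 dB


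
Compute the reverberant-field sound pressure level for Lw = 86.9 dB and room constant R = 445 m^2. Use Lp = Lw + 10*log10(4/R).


4/R = 4/445 = 0.00898876
Lp = 86.9 + 10*log10(0.00898876) = 66.437 dB


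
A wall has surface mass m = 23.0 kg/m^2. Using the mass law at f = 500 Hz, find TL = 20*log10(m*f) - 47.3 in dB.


m * f = 23.0 * 500 = 11500
20*log10(11500) = 81.214 dB
TL = 81.214 - 47.3 = 33.914 dB


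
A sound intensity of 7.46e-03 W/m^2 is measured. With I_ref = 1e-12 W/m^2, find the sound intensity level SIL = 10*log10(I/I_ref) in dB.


I / I_ref = 7.46e-03 / 1e-12 = 7.46e+09
SIL = 10 * log10(7.46e+09) = 98.727 dB


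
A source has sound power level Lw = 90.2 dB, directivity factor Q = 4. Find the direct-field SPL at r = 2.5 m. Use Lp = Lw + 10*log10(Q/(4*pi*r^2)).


4*pi*r^2 = 4*pi*2.5^2 = 78.5398 m^2
Q / (4*pi*r^2) = 4 / 78.5398 = 0.0509296
Lp = 90.2 + 10*log10(0.0509296) = 77.27 dB


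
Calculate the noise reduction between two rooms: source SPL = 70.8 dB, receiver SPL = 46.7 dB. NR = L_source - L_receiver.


NR = L_source - L_receiver (difference between source and receiving room levels)
NR = 70.8 - 46.7 = 24.1 dB


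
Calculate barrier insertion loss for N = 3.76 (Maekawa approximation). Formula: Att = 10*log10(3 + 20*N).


3 + 20*N = 3 + 20*3.76 = 78.2
Att = 10*log10(78.2) = 18.932 dB


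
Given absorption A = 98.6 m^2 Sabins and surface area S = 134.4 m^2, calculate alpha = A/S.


Absorption coefficient = absorbed power / incident power
alpha = A / S = 98.6 / 134.4 = 0.73363


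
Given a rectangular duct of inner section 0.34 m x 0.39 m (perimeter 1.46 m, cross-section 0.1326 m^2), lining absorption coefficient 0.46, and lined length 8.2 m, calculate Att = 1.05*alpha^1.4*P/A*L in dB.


alpha^1.4 = 0.46^1.4 = 0.337179
Attenuation rate = 1.05 * alpha^1.4 * P / A
= 1.05 * 0.337179 * 1.46 / 0.1326 = 3.89816 dB/m
Total Att = 3.89816 * 8.2 = 31.965 dB


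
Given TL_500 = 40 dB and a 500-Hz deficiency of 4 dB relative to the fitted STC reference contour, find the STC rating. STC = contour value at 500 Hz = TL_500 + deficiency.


By ASTM E413, STC = value of the fitted reference contour at 500 Hz.
Contour value at 500 Hz = TL_500 + deficiency = 40 + 4 = 44
STC = 44


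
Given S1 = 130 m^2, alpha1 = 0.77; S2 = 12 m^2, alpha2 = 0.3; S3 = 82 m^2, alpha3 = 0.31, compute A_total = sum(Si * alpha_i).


130 * 0.77 = 100.1
12 * 0.3 = 3.6
82 * 0.31 = 25.42
A_total = 100.1 + 3.6 + 25.42 = 129.12 m^2


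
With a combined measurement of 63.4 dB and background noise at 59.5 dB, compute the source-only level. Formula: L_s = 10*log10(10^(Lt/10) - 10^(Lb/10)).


10^(63.4/10) = 2.18776e+06
10^(59.5/10) = 891251
Difference = 2.18776e+06 - 891251 = 1.29651e+06
L_source = 10*log10(1.29651e+06) = 61.128 dB


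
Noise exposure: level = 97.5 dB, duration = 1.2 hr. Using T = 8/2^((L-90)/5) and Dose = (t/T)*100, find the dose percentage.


T_allowed = 8 / 2^((97.5 - 90)/5) = 2.82843 hr
Dose = 1.2 / 2.82843 * 100 = 42.426 %


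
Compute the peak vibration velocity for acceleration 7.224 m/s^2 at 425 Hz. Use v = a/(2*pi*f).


omega = 2*pi*f = 2*pi*425 = 2670.35 rad/s
v = a / omega = 7.224 / 2670.35 = 0.0027053 m/s


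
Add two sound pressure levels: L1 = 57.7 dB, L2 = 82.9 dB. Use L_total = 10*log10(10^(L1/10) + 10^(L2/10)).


10^(57.7/10) = 588844
10^(82.9/10) = 1.94984e+08
Sum = 588844 + 1.94984e+08 = 1.95573e+08
L_total = 10*log10(1.95573e+08) = 82.913 dB


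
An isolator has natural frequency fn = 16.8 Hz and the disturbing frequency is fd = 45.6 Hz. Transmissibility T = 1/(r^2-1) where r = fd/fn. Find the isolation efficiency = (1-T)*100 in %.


r = 45.6 / 16.8 = 2.71429
r^2 - 1 = 2.71429^2 - 1 = 6.36737
T = 1/6.36737 = 0.157051
Efficiency = (1 - 0.157051)*100 = 84.295 %


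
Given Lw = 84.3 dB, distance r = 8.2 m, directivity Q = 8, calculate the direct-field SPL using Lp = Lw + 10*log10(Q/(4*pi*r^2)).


4*pi*r^2 = 4*pi*8.2^2 = 844.963 m^2
Q / (4*pi*r^2) = 8 / 844.963 = 0.00946787
Lp = 84.3 + 10*log10(0.00946787) = 64.063 dB


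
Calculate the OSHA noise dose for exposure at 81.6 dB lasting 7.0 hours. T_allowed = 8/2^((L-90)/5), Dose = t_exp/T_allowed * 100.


T_allowed = 8 / 2^((81.6 - 90)/5) = 25.6342 hr
Dose = 7.0 / 25.6342 * 100 = 27.307 %


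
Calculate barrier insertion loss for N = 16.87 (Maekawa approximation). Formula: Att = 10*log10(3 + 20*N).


3 + 20*N = 3 + 20*16.87 = 340.4
Att = 10*log10(340.4) = 25.32 dB


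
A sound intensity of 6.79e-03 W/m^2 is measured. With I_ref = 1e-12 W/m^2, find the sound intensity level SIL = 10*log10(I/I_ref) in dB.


I / I_ref = 6.79e-03 / 1e-12 = 6.79e+09
SIL = 10 * log10(6.79e+09) = 98.319 dB


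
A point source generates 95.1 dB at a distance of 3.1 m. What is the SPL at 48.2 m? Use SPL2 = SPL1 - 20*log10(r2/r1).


r2/r1 = 48.2/3.1 = 15.5484
Correction = 20*log10(15.5484) = 23.8337 dB
SPL2 = 95.1 - 23.8337 = 71.266 dB


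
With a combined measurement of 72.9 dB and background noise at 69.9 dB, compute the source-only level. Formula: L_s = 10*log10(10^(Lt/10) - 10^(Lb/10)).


10^(72.9/10) = 1.94984e+07
10^(69.9/10) = 9.77237e+06
Difference = 1.94984e+07 - 9.77237e+06 = 9.72603e+06
L_source = 10*log10(9.72603e+06) = 69.879 dB


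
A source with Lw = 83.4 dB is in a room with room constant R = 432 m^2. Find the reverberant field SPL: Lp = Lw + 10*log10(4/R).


4/R = 4/432 = 0.00925926
Lp = 83.4 + 10*log10(0.00925926) = 63.066 dB


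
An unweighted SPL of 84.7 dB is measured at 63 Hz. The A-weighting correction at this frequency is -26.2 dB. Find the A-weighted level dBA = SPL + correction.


A-weighting table: 63 Hz -> -26.2 dB correction
SPL_A = SPL + correction = 84.7 + (-26.2) = 58.5 dBA


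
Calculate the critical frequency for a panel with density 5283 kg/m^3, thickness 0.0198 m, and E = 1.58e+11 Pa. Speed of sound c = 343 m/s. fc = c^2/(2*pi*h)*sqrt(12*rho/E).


12*rho/E = 12*5283/1.58e+11 = 4.01241e-07
sqrt(12*rho/E) = sqrt(4.01241e-07) = 0.000633436
c^2/(2*pi*h) = 343^2/(2*pi*0.0198) = 945678
fc = 945678 * 0.000633436 = 599.03 Hz
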